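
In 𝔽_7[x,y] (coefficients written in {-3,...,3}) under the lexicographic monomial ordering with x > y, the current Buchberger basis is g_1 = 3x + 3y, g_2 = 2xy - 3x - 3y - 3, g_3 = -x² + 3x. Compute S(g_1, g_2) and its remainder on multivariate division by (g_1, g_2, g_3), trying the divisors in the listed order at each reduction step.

S(g_1, g_2) = -2x + y² - 2y - 2; remainder on division = y² - 2.

lcm(LM(g_1), LM(g_2)) = xy.
S = (lcm/LT(g_1))·g_1 − (lcm/LT(g_2))·g_2 = -2x + y² - 2y - 2.
Reduce S modulo (g_1, g_2, g_3) in that order:
  leading term x: subtract (-3)·g_1 from -2x + y² - 2y - 2 → y² - 2
  leading term y²: no divisor's leading term divides it; move y² to the remainder.
  leading term 1: no divisor's leading term divides it; move -2 to the remainder.
The remainder y² - 2 is nonzero, so it would be added as the next basis element.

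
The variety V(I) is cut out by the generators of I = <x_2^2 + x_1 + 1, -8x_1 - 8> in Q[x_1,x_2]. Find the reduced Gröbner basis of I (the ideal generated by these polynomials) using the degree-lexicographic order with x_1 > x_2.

The reduced Gröbner basis is the canonical form of the ideal for this ordering.

f_1 = x_2^2 + x_1 + 1, LT = x_2^2.
f_2 = -8x_1 - 8, LT = x_1.

The S-polynomials (S(f_1,f_2)) all reduce to 0 modulo the current basis, so we have a Gröbner basis.

G = {x_2^2, x_1 + 1}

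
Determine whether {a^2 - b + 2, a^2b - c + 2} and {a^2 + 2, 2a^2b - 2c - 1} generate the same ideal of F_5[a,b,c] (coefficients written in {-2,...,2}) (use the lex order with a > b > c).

No, the ideals differ.

Since reduced Gröbner bases are canonical representatives of ideals under a given ordering, it suffices to compute and compare them.
Buchberger on the first generating set:
f_1 = a^2 - b + 2, LT = a^2.
f_2 = a^2b - c + 2, LT = a^2b.

S(f_1,f_2): lcm = a^2b. S = -b^2 + 2b + c - 2.
  leading term b^2: no divisor's leading term divides it; move -b^2 to the remainder.
  leading term b: no divisor's leading term divides it; move 2b to the remainder.
  leading term c: no divisor's leading term divides it; move c to the remainder.
  leading term 1: no divisor's leading term divides it; move -2 to the remainder.
  remainder -b^2 + 2b + c - 2 ≠ 0; add g_3 = -b^2 + 2b + c - 2 to the basis.

The other S-polynomials (S(f_1,g_3), S(f_2,g_3)) all reduce to 0 modulo the current basis, so we have a Gröbner basis.
Inter-reduce: drop elements whose leading term is divisible by another's, tail-reduce, and make monic.
Reduced Gröbner basis: {a^2 - b + 2, b^2 - 2b - c + 2}.

Buchberger on the second generating set:
h_1 = a^2 + 2, LT = a^2.
h_2 = 2a^2b - 2c - 1, LT = a^2b.

S(h_1,h_2): lcm = a^2b. S = 2b + c - 2.
  leading term b: no divisor's leading term divides it; move 2b to the remainder.
  leading term c: no divisor's leading term divides it; move c to the remainder.
  leading term 1: no divisor's leading term divides it; move -2 to the remainder.
  remainder 2b + c - 2 ≠ 0; add k_3 = 2b + c - 2 to the basis.

The other S-polynomials (S(h_1,k_3), S(h_2,k_3)) all reduce to 0 modulo the current basis, so we have a Gröbner basis.
Inter-reduce: drop elements whose leading term is divisible by another's, tail-reduce, and make monic.
Reduced Gröbner basis: {a^2 + 2, b - 2c - 1}.

Since the reduced bases disagree, the two ideals are not the same.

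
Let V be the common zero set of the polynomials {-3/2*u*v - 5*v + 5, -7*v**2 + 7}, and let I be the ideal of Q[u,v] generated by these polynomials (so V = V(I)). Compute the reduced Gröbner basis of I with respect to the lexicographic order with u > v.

f_1 = -3/2*u*v - 5*v + 5, LT = u*v.
f_2 = -7*v**2 + 7, LT = v**2.

S(f_1,f_2): lcm = u*v**2. S = u + 10/3*v**2 - 10/3*v.
  leading term u: no divisor's leading term divides it; move u to the remainder.
  leading term v**2: subtract (-10/21)·f_2 from 10/3*v**2 - 10/3*v → -10/3*v + 10/3
  leading term v: no divisor's leading term divides it; move -10/3*v to the remainder.
  leading term 1: no divisor's leading term divides it; move 10/3 to the remainder.
  remainder u - 10/3*v + 10/3 ≠ 0; add g_3 = u - 10/3*v + 10/3 to the basis.

The other S-polynomials (S(f_1,g_3), S(f_2,g_3)) all reduce to 0 modulo the current basis, so we have a Gröbner basis.
Inter-reduce: drop elements whose leading term is divisible by another's, tail-reduce, and make monic.

G = {u - 10/3*v + 10/3, v**2 - 1}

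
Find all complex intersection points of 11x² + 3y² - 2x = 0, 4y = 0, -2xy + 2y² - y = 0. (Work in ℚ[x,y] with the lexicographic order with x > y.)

{(0, 0), (2/11, 0)}

Compute a lex Gröbner basis by Buchberger's algorithm.
f_1 = 11x² - 2x + 3y², LT = x².
f_2 = 4y, LT = y.
f_3 = -2xy + 2y² - y, LT = xy.

S(f_1,f_2): leading monomials are coprime, so the S-polynomial reduces to 0 (Buchberger's first criterion).
S(f_1,f_3): lcm = x²y. S = xy² - 15/22xy + 3/11y³.
  leading term xy²: subtract (¼xy)·f_2 from xy² - 15/22xy + 3/11y³ → -15/22xy + 3/11y³
  leading term xy: subtract (-15/88x)·f_2 from -15/22xy + 3/11y³ → 3/11y³
  leading term y³: subtract (3/44y²)·f_2 from 3/11y³ → 0
  remainder 0.

S(f_2,f_3): lcm = xy. S = y² - ½y.
  leading term y²: subtract (¼y)·f_2 from y² - ½y → -½y
  leading term y: subtract (-⅛)·f_2 from -½y → 0
  remainder 0.

Every S-polynomial of the final basis reduces to 0, so we have a Gröbner basis.
Inter-reduce: drop elements whose leading term is divisible by another's, tail-reduce, and make monic.
Reduced Gröbner basis: {x² - 2/11x, y}.

Elimination: the polynomial y lies in the elimination ideal for y, so y ∈ {0}. For each such y, the remaining basis elements (now univariate) give the rest of the solution.
  y = 0: the earlier basis element becomes x² - 2/11x = 0, giving x = 0, 2/11 — points (0, 0), (2/11, 0).
Check: every point annihilates each of the original generators.
A lex Gröbner basis triangularizes the system, enabling back-substitution.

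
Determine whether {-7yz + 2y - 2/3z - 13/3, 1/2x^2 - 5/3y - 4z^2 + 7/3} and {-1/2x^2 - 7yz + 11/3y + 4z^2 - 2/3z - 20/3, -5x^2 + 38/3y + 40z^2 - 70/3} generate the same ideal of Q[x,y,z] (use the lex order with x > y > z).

Since reduced Gröbner bases are canonical representatives of ideals under a given ordering, it suffices to compute and compare them.
Buchberger on the first generating set:
f_1 = -7yz + 2y - 2/3z - 13/3, LT = yz.
f_2 = 1/2x^2 - 5/3y - 4z^2 + 7/3, LT = x^2.

The S-polynomials (S(f_1,f_2)) all reduce to 0 modulo the current basis, so we have a Gröbner basis.
Inter-reduce: drop elements whose leading term is divisible by another's, tail-reduce, and make monic.
Reduced Gröbner basis: {x^2 - 10/3y - 8z^2 + 14/3, yz - 2/7y + 2/21z + 13/21}.

Buchberger on the second generating set:
h_1 = -1/2x^2 - 7yz + 11/3y + 4z^2 - 2/3z - 20/3, LT = x^2.
h_2 = -5x^2 + 38/3y + 40z^2 - 70/3, LT = x^2.

S(h_1,h_2): lcm = x^2. S = 14yz - 24/5y + 4/3z + 26/3.
  reduce S modulo (h_1, h_2):
  remainder 14yz - 24/5y + 4/3z + 26/3 ≠ 0; add k_3 = 14yz - 24/5y + 4/3z + 26/3 to the basis.

The other S-polynomials (S(h_1,k_3), S(h_2,k_3)) all reduce to 0 modulo the current basis, so we have a Gröbner basis.
Inter-reduce: drop elements whose leading term is divisible by another's, tail-reduce, and make monic.
Reduced Gröbner basis: {x^2 - 38/15y - 8z^2 + 14/3, yz - 12/35y + 2/21z + 13/21}.

Since the reduced bases disagree, the two ideals are not the same.

No, the ideals differ.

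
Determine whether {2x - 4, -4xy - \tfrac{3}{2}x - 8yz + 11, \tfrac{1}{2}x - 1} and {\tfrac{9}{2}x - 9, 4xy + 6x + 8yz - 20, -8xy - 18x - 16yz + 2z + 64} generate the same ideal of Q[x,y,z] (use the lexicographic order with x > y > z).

Equality of ideals is decidable: compute both reduced Gröbner bases (unique for the ordering) and check whether they agree.
Buchberger on the first generating set:
f_1 = 2x - 4, LT = x.
f_2 = -4xy - \tfrac{3}{2}x - 8yz + 11, LT = xy.
f_3 = \tfrac{1}{2}x - 1, LT = x.

S(f_1,f_2): lcm = xy. S = -\tfrac{3}{8}x - 2yz - 2y + \tfrac{11}{4}.
  leading term x: subtract (-\tfrac{3}{16})·f_1 from -\tfrac{3}{8}x - 2yz - 2y + \tfrac{11}{4} → -2yz - 2y + 2
  leading term yz: no divisor's leading term divides it; move -2yz to the remainder.
  leading term y: no divisor's leading term divides it; move -2y to the remainder.
  leading term 1: no divisor's leading term divides it; move 2 to the remainder.
  remainder -2yz - 2y + 2 ≠ 0; add g_4 = -2yz - 2y + 2 to the basis.

The other S-polynomials (S(f_1,f_3), S(f_2,f_3), S(f_1,g_4), S(f_2,g_4), S(f_3,g_4)) all reduce to 0 modulo the current basis, so we have a Gröbner basis.
Inter-reduce: drop elements whose leading term is divisible by another's, tail-reduce, and make monic.
Reduced Gröbner basis: {x - 2, yz + y - 1}.

Buchberger on the second generating set:
h_1 = \tfrac{9}{2}x - 9, LT = x.
h_2 = 4xy + 6x + 8yz - 20, LT = xy.
h_3 = -8xy - 18x - 16yz + 2z + 64, LT = xy.

S(h_1,h_2): lcm = xy. S = -\tfrac{3}{2}x - 2yz - 2y + 5.
  leading term x: subtract (-\tfrac{1}{3})·h_1 from -\tfrac{3}{2}x - 2yz - 2y + 5 → -2yz - 2y + 2
  leading term yz: no divisor's leading term divides it; move -2yz to the remainder.
  leading term y: no divisor's leading term divides it; move -2y to the remainder.
  leading term 1: no divisor's leading term divides it; move 2 to the remainder.
  remainder -2yz - 2y + 2 ≠ 0; add k_4 = -2yz - 2y + 2 to the basis.

S(h_1,h_3): lcm = xy. S = -\tfrac{9}{4}x - 2yz - 2y + \tfrac{1}{4}z + 8.
  leading term x: subtract (-\tfrac{1}{2})·h_1 from -\tfrac{9}{4}x - 2yz - 2y + \tfrac{1}{4}z + 8 → -2yz - 2y + \tfrac{1}{4}z + \tfrac{7}{2}
  leading term yz: subtract (1)·k_4 from -2yz - 2y + \tfrac{1}{4}z + \tfrac{7}{2} → \tfrac{1}{4}z + \tfrac{3}{2}
  leading term z: no divisor's leading term divides it; move \tfrac{1}{4}z to the remainder.
  leading term 1: no divisor's leading term divides it; move \tfrac{3}{2} to the remainder.
  remainder \tfrac{1}{4}z + \tfrac{3}{2} ≠ 0; add k_5 = \tfrac{1}{4}z + \tfrac{3}{2} to the basis.

S(k_4,k_5): lcm = yz. S = -5y - 1.
  leading term y: no divisor's leading term divides it; move -5y to the remainder.
  leading term 1: no divisor's leading term divides it; move -1 to the remainder.
  remainder -5y - 1 ≠ 0; add k_6 = -5y - 1 to the basis.

The other S-polynomials (S(h_2,h_3), S(h_1,k_4), S(h_2,k_4), S(h_3,k_4), S(h_1,k_5), S(h_2,k_5), S(h_3,k_5), S(h_1,k_6), S(h_2,k_6), S(h_3,k_6), S(k_4,k_6), S(k_5,k_6)) all reduce to 0 modulo the current basis, so we have a Gröbner basis.
Inter-reduce: drop elements whose leading term is divisible by another's, tail-reduce, and make monic.
Reduced Gröbner basis: {x - 2, y + \tfrac{1}{5}, z + 6}.

These differ, so the ideals are not equal.

No, the ideals differ.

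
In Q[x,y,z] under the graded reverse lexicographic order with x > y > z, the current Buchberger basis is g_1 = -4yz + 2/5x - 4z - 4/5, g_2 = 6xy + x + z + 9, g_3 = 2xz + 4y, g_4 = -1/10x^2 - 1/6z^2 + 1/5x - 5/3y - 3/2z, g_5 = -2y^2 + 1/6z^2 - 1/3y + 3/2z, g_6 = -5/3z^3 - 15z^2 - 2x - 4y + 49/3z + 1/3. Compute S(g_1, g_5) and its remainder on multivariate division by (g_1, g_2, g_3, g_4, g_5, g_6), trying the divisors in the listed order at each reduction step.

lcm(LM(g_1), LM(g_5)) = y^2z.
S = (lcm/LT(g_1))·g_1 − (lcm/LT(g_5))·g_5 = 1/12z^3 - 1/10xy + 5/6yz + 3/4z^2 + 1/5y.
Reduce S modulo (g_1, g_2, g_3, g_4, g_5, g_6) in that order:
  leading term z^3: subtract (-1/20)·g_6 from 1/12z^3 - 1/10xy + 5/6yz + 3/4z^2 + 1/5y → -1/10xy + 5/6yz - 1/10x + 49/60z + 1/60
  leading term xy: subtract (-1/60)·g_2 from -1/10xy + 5/6yz - 1/10x + 49/60z + 1/60 → 5/6yz - 1/12x + 5/6z + 1/6
  leading term yz: subtract (-5/24)·g_1 from 5/6yz - 1/12x + 5/6z + 1/6 → 0
The remainder is 0, so this S-polynomial contributes no new basis element.

S(g_1, g_5) = 1/12z^3 - 1/10xy + 5/6yz + 3/4z^2 + 1/5y; remainder on division = 0.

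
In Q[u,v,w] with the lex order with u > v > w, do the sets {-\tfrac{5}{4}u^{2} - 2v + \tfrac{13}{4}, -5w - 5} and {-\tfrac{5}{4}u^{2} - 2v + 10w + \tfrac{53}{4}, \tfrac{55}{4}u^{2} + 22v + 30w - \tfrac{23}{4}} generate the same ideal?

Two ideals are equal iff their reduced Gröbner bases coincide (the reduced basis is unique for a fixed ordering).
Buchberger on the first generating set:
f_1 = -\tfrac{5}{4}u^{2} - 2v + \tfrac{13}{4}, LT = u^{2}.
f_2 = -5w - 5, LT = w.

The S-polynomials (S(f_1,f_2)) all reduce to 0 modulo the current basis, so we have a Gröbner basis.
Inter-reduce: drop elements whose leading term is divisible by another's, tail-reduce, and make monic.
Reduced Gröbner basis: {u^{2} + \tfrac{8}{5}v - \tfrac{13}{5}, w + 1}.

Buchberger on the second generating set:
h_1 = -\tfrac{5}{4}u^{2} - 2v + 10w + \tfrac{53}{4}, LT = u^{2}.
h_2 = \tfrac{55}{4}u^{2} + 22v + 30w - \tfrac{23}{4}, LT = u^{2}.

S(h_1,h_2): lcm = u^{2}. S = -\tfrac{112}{11}w - \tfrac{112}{11}.
  reduce S modulo (h_1, h_2):
  remainder -\tfrac{112}{11}w - \tfrac{112}{11} ≠ 0; add k_3 = -\tfrac{112}{11}w - \tfrac{112}{11} to the basis.

The other S-polynomials (S(h_1,k_3), S(h_2,k_3)) all reduce to 0 modulo the current basis, so we have a Gröbner basis.
Inter-reduce: drop elements whose leading term is divisible by another's, tail-reduce, and make monic.
Reduced Gröbner basis: {u^{2} + \tfrac{8}{5}v - \tfrac{13}{5}, w + 1}.

Same reduced basis, so the two generating sets span the same ideal.
The same test decides containment: I ⊆ J iff every generator of I reduces to 0 modulo a Gröbner basis of J.

Yes, the ideals are equal.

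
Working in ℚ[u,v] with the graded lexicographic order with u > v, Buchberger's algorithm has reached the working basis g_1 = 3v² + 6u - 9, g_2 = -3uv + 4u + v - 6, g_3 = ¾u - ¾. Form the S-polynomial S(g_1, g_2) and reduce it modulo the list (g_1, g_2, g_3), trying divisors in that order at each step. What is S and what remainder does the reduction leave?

lcm(LM(g_1), LM(g_2)) = uv².
S = (lcm/LT(g_1))·g_1 − (lcm/LT(g_2))·g_2 = 2u² + 4/3uv + ⅓v² - 3u - 2v.
Reduce S modulo (g_1, g_2, g_3) in that order:
  leading term u²: subtract (8/3u)·g_3 from 2u² + 4/3uv + ⅓v² - 3u - 2v → 4/3uv + ⅓v² - u - 2v
  leading term uv: subtract (-4/9)·g_2 from 4/3uv + ⅓v² - u - 2v → ⅓v² + 7/9u - 14/9v - 8/3
  leading term v²: subtract (1/9)·g_1 from ⅓v² + 7/9u - 14/9v - 8/3 → 1/9u - 14/9v - 5/3
  leading term u: subtract (4/27)·g_3 from 1/9u - 14/9v - 5/3 → -14/9v - 14/9
  leading term v: no divisor's leading term divides it; move -14/9v to the remainder.
  leading term 1: no divisor's leading term divides it; move -14/9 to the remainder.
The remainder -14/9v - 14/9 is nonzero, so it would be added as the next basis element.

S(g_1, g_2) = 2u² + 4/3uv + ⅓v² - 3u - 2v; remainder on division = -14/9v - 14/9.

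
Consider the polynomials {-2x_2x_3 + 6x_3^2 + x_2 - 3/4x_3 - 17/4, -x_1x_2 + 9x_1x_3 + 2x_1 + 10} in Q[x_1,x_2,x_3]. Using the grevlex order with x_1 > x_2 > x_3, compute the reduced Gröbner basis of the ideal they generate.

f_1 = -2x_2x_3 + 6x_3^2 + x_2 - 3/4x_3 - 17/4, LT = x_2x_3.
f_2 = -x_1x_2 + 9x_1x_3 + 2x_1 + 10, LT = x_1x_2.

S(f_1,f_2): lcm = x_1x_2x_3. S = 6x_1x_3^2 - 1/2x_1x_2 + 19/8x_1x_3 + 17/8x_1 + 10x_3.
  leading term x_1x_3^2: no divisor's leading term divides it; move 6x_1x_3^2 to the remainder.
  leading term x_1x_2: subtract (1/2)·f_2 from -1/2x_1x_2 + 19/8x_1x_3 + 17/8x_1 + 10x_3 → -17/8x_1x_3 + 9/8x_1 + 10x_3 - 5
  leading term x_1x_3: no divisor's leading term divides it; move -17/8x_1x_3 to the remainder.
  leading term x_1: no divisor's leading term divides it; move 9/8x_1 to the remainder.
  leading term x_3: no divisor's leading term divides it; move 10x_3 to the remainder.
  leading term 1: no divisor's leading term divides it; move -5 to the remainder.
  remainder 6x_1x_3^2 - 17/8x_1x_3 + 9/8x_1 + 10x_3 - 5 ≠ 0; add g_3 = 6x_1x_3^2 - 17/8x_1x_3 + 9/8x_1 + 10x_3 - 5 to the basis.

The other S-polynomials (S(f_1,g_3), S(f_2,g_3)) all reduce to 0 modulo the current basis, so we have a Gröbner basis.

G = {x_1x_3^2 - 17/48x_1x_3 + 3/16x_1 + 5/3x_3 - 5/6, x_1x_2 - 9x_1x_3 - 2x_1 - 10, x_2x_3 - 3x_3^2 - 1/2x_2 + 3/8x_3 + 17/8}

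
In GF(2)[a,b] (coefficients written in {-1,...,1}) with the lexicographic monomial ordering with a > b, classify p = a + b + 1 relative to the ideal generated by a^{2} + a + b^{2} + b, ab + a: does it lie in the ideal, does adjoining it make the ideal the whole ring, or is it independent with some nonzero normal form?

a + b + 1 is independent of I; its normal form modulo I is a + b + 1.

First compute the reduced Gröbner basis of I by Buchberger's algorithm.
f_1 = a^{2} + a + b^{2} + b, LT = a^{2}.
f_2 = ab + a, LT = ab.

S(f_1,f_2): lcm = a^{2}b. S = a^{2} + ab + b^{3} + b^{2}.
  reduce S modulo (f_1, f_2):
  remainder b^{3} + b ≠ 0; add h_3 = b^{3} + b to the basis.

The other S-polynomials (S(f_1,h_3), S(f_2,h_3)) all reduce to 0 modulo the current basis, so we have a Gröbner basis.
Inter-reduce: drop elements whose leading term is divisible by another's, tail-reduce, and make monic.
Reduced Gröbner basis: {a^{2} + a + b^{2} + b, ab + a, b^{3} + b}.
Label its elements g_1 = a^{2} + a + b^{2} + b, g_2 = ab + a, g_3 = b^{3} + b.

Reduce p = a + b + 1 modulo G:
  leading term a: no divisor's leading term divides it; move a to the remainder.
  leading term b: no divisor's leading term divides it; move b to the remainder.
  leading term 1: no divisor's leading term divides it; move 1 to the remainder.
  normal form = a + b + 1.
The normal form is nonzero, so p ∉ I. Since p minus its normal form lies in I, I + (p) = I + (r) where r = a + b + 1; decide whether this ideal is the whole ring.
Run Buchberger on G together with r (pairs among the g_i already reduce to 0 since G is a Gröbner basis):
g_1 = a^{2} + a + b^{2} + b, LT = a^{2}.
g_2 = ab + a, LT = ab.
g_3 = b^{3} + b, LT = b^{3}.
r = a + b + 1, LT = a.

S(g_1,r): lcm = a^{2}. S = ab + b^{2} + b.
  reduce S modulo (g_1, g_2, g_3, r):
  remainder b^{2} + 1 ≠ 0; add m_5 = b^{2} + 1 to the basis.

The other S-polynomials (S(g_1,g_2), S(g_1,g_3), S(g_2,g_3), S(g_2,r), S(g_3,r), S(g_1,m_5), S(g_2,m_5), S(g_3,m_5), S(r,m_5)) all reduce to 0 modulo the current basis, so we have a Gröbner basis.
Inter-reduce: drop elements whose leading term is divisible by another's, tail-reduce, and make monic.
Reduced Gröbner basis: {a + b + 1, b^{2} + 1}.
The reduced Gröbner basis of I + (p) is {a + b + 1, b^{2} + 1} ≠ {1}, a proper ideal, so the enlarged system stays consistent: p is independent of I, with normal form a + b + 1.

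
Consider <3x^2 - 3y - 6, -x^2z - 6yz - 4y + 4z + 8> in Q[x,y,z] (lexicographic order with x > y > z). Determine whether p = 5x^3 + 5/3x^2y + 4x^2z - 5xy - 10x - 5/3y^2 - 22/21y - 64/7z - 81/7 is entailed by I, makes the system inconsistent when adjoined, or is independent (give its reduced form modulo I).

First compute the reduced Gröbner basis of I by Buchberger's algorithm.
f_1 = 3x^2 - 3y - 6, LT = x^2.
f_2 = -x^2z - 6yz - 4y + 4z + 8, LT = x^2z.

S(f_1,f_2): lcm = x^2z. S = -7yz - 4y + 2z + 8.
  leading term yz: no divisor's leading term divides it; move -7yz to the remainder.
  leading term y: no divisor's leading term divides it; move -4y to the remainder.
  leading term z: no divisor's leading term divides it; move 2z to the remainder.
  leading term 1: no divisor's leading term divides it; move 8 to the remainder.
  remainder -7yz - 4y + 2z + 8 ≠ 0; add h_3 = -7yz - 4y + 2z + 8 to the basis.

S(f_1,h_3): leading monomials are coprime, so the S-polynomial reduces to 0 (Buchberger's first criterion).
S(f_2,h_3): lcm = x^2yz. S = -4/7x^2y + 2/7x^2z + 8/7x^2 + 6y^2z + 4y^2 - 4yz - 8y.
  leading term x^2y: subtract (-4/21y)·f_1 from -4/7x^2y + 2/7x^2z + 8/7x^2 + 6y^2z + 4y^2 - 4yz - 8y → 2/7x^2z + 8/7x^2 + 6y^2z + 24/7y^2 - 4yz - 64/7y
  leading term x^2z: subtract (2/21z)·f_1 from 2/7x^2z + 8/7x^2 + 6y^2z + 24/7y^2 - 4yz - 64/7y → 8/7x^2 + 6y^2z + 24/7y^2 - 26/7yz - 64/7y + 4/7z
  leading term x^2: subtract (8/21)·f_1 from 8/7x^2 + 6y^2z + 24/7y^2 - 26/7yz - 64/7y + 4/7z → 6y^2z + 24/7y^2 - 26/7yz - 8y + 4/7z + 16/7
  leading term y^2z: subtract (-6/7y)·h_3 from 6y^2z + 24/7y^2 - 26/7yz - 8y + 4/7z + 16/7 → -2yz - 8/7y + 4/7z + 16/7
  leading term yz: subtract (2/7)·h_3 from -2yz - 8/7y + 4/7z + 16/7 → 0
  remainder 0.

Every S-polynomial of the final basis reduces to 0, so we have a Gröbner basis.
Inter-reduce: drop elements whose leading term is divisible by another's, tail-reduce, and make monic.
Reduced Gröbner basis: {x^2 - y - 2, yz + 4/7y - 2/7z - 8/7}.
Label its elements g_1 = x^2 - y - 2, g_2 = yz + 4/7y - 2/7z - 8/7.

Reduce p = 5x^3 + 5/3x^2y + 4x^2z - 5xy - 10x - 5/3y^2 - 22/21y - 64/7z - 81/7 modulo G:
  leading term x^3: subtract (5x)·g_1 from 5x^3 + 5/3x^2y + 4x^2z - 5xy - 10x - 5/3y^2 - 22/21y - 64/7z - 81/7 → 5/3x^2y + 4x^2z - 5/3y^2 - 22/21y - 64/7z - 81/7
  leading term x^2y: subtract (5/3y)·g_1 from 5/3x^2y + 4x^2z - 5/3y^2 - 22/21y - 64/7z - 81/7 → 4x^2z + 16/7y - 64/7z - 81/7
  leading term x^2z: subtract (4z)·g_1 from 4x^2z + 16/7y - 64/7z - 81/7 → 4yz + 16/7y - 8/7z - 81/7
  leading term yz: subtract (4)·g_2 from 4yz + 16/7y - 8/7z - 81/7 → -7
  leading term 1: no divisor's leading term divides it; move -7 to the remainder.
  normal form = -7.
The normal form is nonzero, so p ∉ I. Since p minus its normal form lies in I, I + (p) = I + (r) where r = -7; decide whether this ideal is the whole ring.
Here r = -7 is a nonzero constant, hence a unit: 1 ∈ I + (p), the Gröbner basis of I + (p) is {1}, and the enlarged system has no common solution — adjoining p is inconsistent.

Adjoining 5x^3 + 5/3x^2y + 4x^2z - 5xy - 10x - 5/3y^2 - 22/21y - 64/7z - 81/7 makes the ideal the whole ring: the system is inconsistent.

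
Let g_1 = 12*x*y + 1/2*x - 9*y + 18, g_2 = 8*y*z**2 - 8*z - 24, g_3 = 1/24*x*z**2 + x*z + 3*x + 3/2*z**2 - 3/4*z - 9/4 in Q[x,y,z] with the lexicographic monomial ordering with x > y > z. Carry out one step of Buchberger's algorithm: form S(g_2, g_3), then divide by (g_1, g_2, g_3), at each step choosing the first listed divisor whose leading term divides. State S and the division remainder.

lcm(LM(g_2), LM(g_3)) = x*y*z**2.
S = (lcm/LT(g_2))·g_2 − (lcm/LT(g_3))·g_3 = -24*x*y*z - 72*x*y - x*z - 3*x - 36*y*z**2 + 18*y*z + 54*y.
Reduce S modulo (g_1, g_2, g_3) in that order:
  leading term x*y*z: subtract (-2*z)·g_1 from -24*x*y*z - 72*x*y - x*z - 3*x - 36*y*z**2 + 18*y*z + 54*y → -72*x*y - 3*x - 36*y*z**2 + 54*y + 36*z
  leading term x*y: subtract (-6)·g_1 from -72*x*y - 3*x - 36*y*z**2 + 54*y + 36*z → -36*y*z**2 + 36*z + 108
  leading term y*z**2: subtract (-9/2)·g_2 from -36*y*z**2 + 36*z + 108 → 0
The remainder is 0, so this S-polynomial contributes no new basis element.

S(g_2, g_3) = -24*x*y*z - 72*x*y - x*z - 3*x - 36*y*z**2 + 18*y*z + 54*y; remainder on division = 0.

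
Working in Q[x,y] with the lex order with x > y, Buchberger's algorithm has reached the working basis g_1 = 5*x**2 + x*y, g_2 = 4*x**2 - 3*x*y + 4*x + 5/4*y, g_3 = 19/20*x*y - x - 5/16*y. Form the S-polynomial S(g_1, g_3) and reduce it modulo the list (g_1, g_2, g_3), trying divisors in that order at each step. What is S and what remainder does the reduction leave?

lcm(LM(g_1), LM(g_3)) = x**2*y.
S = (lcm/LT(g_1))·g_1 − (lcm/LT(g_3))·g_3 = 20/19*x**2 + 1/5*x*y**2 + 25/76*x*y.
Reduce S modulo (g_1, g_2, g_3) in that order:
  leading term x**2: subtract (4/19)·g_1 from 20/19*x**2 + 1/5*x*y**2 + 25/76*x*y → 1/5*x*y**2 + 9/76*x*y
  leading term x*y**2: subtract (4/19*y)·g_3 from 1/5*x*y**2 + 9/76*x*y → 25/76*x*y + 5/76*y**2
  leading term x*y: subtract (125/361)·g_3 from 25/76*x*y + 5/76*y**2 → 125/361*x + 5/76*y**2 + 625/5776*y
  leading term x: no divisor's leading term divides it; move 125/361*x to the remainder.
  leading term y**2: no divisor's leading term divides it; move 5/76*y**2 to the remainder.
  leading term y: no divisor's leading term divides it; move 625/5776*y to the remainder.
The remainder 125/361*x + 5/76*y**2 + 625/5776*y is nonzero, so it would be added as the next basis element.

S(g_1, g_3) = 20/19*x**2 + 1/5*x*y**2 + 25/76*x*y; remainder on division = 125/361*x + 5/76*y**2 + 625/5776*y.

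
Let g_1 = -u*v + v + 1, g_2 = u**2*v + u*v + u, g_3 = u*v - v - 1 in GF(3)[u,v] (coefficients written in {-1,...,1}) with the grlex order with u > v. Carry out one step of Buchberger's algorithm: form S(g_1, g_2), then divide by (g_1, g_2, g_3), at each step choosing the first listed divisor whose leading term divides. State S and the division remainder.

S(g_1, g_2) = u*v + u; remainder on division = u + v + 1.

lcm(LM(g_1), LM(g_2)) = u**2*v.
S = (lcm/LT(g_1))·g_1 − (lcm/LT(g_2))·g_2 = u*v + u.
Reduce S modulo (g_1, g_2, g_3) in that order:
  leading term u*v: subtract (-1)·g_1 from u*v + u → u + v + 1
  leading term u: no divisor's leading term divides it; move u to the remainder.
  leading term v: no divisor's leading term divides it; move v to the remainder.
  leading term 1: no divisor's leading term divides it; move 1 to the remainder.
The remainder u + v + 1 is nonzero, so it would be added as the next basis element.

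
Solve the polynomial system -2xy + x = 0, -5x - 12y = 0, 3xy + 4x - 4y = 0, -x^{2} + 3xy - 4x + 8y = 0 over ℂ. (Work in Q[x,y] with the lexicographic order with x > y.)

{(0, 0)}

Compute a lex Gröbner basis by Buchberger's algorithm.
f_1 = -2xy + x, LT = xy.
f_2 = -5x - 12y, LT = x.
f_3 = 3xy + 4x - 4y, LT = xy.
f_4 = -x^{2} + 3xy - 4x + 8y, LT = x^{2}.

S(f_1,f_2): lcm = xy. S = -\tfrac{1}{2}x - \tfrac{12}{5}y^{2}.
  leading term x: subtract (\tfrac{1}{10})·f_2 from -\tfrac{1}{2}x - \tfrac{12}{5}y^{2} → -\tfrac{12}{5}y^{2} + \tfrac{6}{5}y
  leading term y^{2}: no divisor's leading term divides it; move -\tfrac{12}{5}y^{2} to the remainder.
  leading term y: no divisor's leading term divides it; move \tfrac{6}{5}y to the remainder.
  remainder -\tfrac{12}{5}y^{2} + \tfrac{6}{5}y ≠ 0; add h_5 = -\tfrac{12}{5}y^{2} + \tfrac{6}{5}y to the basis.

S(f_1,f_3): lcm = xy. S = -\tfrac{11}{6}x + \tfrac{4}{3}y.
  leading term x: subtract (\tfrac{11}{30})·f_2 from -\tfrac{11}{6}x + \tfrac{4}{3}y → \tfrac{86}{15}y
  leading term y: no divisor's leading term divides it; move \tfrac{86}{15}y to the remainder.
  remainder \tfrac{86}{15}y ≠ 0; add h_6 = \tfrac{86}{15}y to the basis.

The other S-polynomials (S(f_1,f_4), S(f_2,f_3), S(f_2,f_4), S(f_3,f_4), S(f_1,h_5), S(f_2,h_5), S(f_3,h_5), S(f_4,h_5), S(f_1,h_6), S(f_2,h_6), S(f_3,h_6), S(f_4,h_6), S(h_5,h_6)) all reduce to 0 modulo the current basis, so we have a Gröbner basis.
Inter-reduce: drop elements whose leading term is divisible by another's, tail-reduce, and make monic.
Reduced Gröbner basis: {x, y}.

The lex basis is triangular: the last element involves only y. Solving y = 0 gives y ∈ {0}; substituting each value into the earlier elements determines the remaining variables.
  y = 0: the earlier basis element becomes x = 0, giving x = 0 — point (0, 0).
This is the nonlinear analogue of row-reducing a linear system.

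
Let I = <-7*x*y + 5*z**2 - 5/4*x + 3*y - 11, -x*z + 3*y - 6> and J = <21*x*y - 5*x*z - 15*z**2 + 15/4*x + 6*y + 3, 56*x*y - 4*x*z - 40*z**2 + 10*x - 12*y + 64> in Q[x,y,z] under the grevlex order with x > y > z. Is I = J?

Yes, the ideals are equal.

Two ideals are equal iff their reduced Gröbner bases coincide (the reduced basis is unique for a fixed ordering).
Buchberger on the first generating set:
f_1 = -7*x*y + 5*z**2 - 5/4*x + 3*y - 11, LT = x*y.
f_2 = -x*z + 3*y - 6, LT = x*z.

S(f_1,f_2): lcm = x*y*z. S = -5/7*z**3 + 3*y**2 + 5/28*x*z - 3/7*y*z - 6*y + 11/7*z.
  leading term z**3: no divisor's leading term divides it; move -5/7*z**3 to the remainder.
  leading term y**2: no divisor's leading term divides it; move 3*y**2 to the remainder.
  leading term x*z: subtract (-5/28)·f_2 from 5/28*x*z - 3/7*y*z - 6*y + 11/7*z → -3/7*y*z - 153/28*y + 11/7*z - 15/14
  leading term y*z: no divisor's leading term divides it; move -3/7*y*z to the remainder.
  leading term y: no divisor's leading term divides it; move -153/28*y to the remainder.
  leading term z: no divisor's leading term divides it; move 11/7*z to the remainder.
  leading term 1: no divisor's leading term divides it; move -15/14 to the remainder.
  remainder -5/7*z**3 + 3*y**2 - 3/7*y*z - 153/28*y + 11/7*z - 15/14 ≠ 0; add g_3 = -5/7*z**3 + 3*y**2 - 3/7*y*z - 153/28*y + 11/7*z - 15/14 to the basis.

The other S-polynomials (S(f_1,g_3), S(f_2,g_3)) all reduce to 0 modulo the current basis, so we have a Gröbner basis.
Inter-reduce: drop elements whose leading term is divisible by another's, tail-reduce, and make monic.
Reduced Gröbner basis: {z**3 - 21/5*y**2 + 3/5*y*z + 153/20*y - 11/5*z + 3/2, x*y - 5/7*z**2 + 5/28*x - 3/7*y + 11/7, x*z - 3*y + 6}.

Buchberger on the second generating set:
h_1 = 21*x*y - 5*x*z - 15*z**2 + 15/4*x + 6*y + 3, LT = x*y.
h_2 = 56*x*y - 4*x*z - 40*z**2 + 10*x - 12*y + 64, LT = x*y.

S(h_1,h_2): lcm = x*y. S = -1/6*x*z + 1/2*y - 1.
  leading term x*z: no divisor's leading term divides it; move -1/6*x*z to the remainder.
  leading term y: no divisor's leading term divides it; move 1/2*y to the remainder.
  leading term 1: no divisor's leading term divides it; move -1 to the remainder.
  remainder -1/6*x*z + 1/2*y - 1 ≠ 0; add k_3 = -1/6*x*z + 1/2*y - 1 to the basis.

S(h_1,k_3): lcm = x*y*z. S = -5/21*x*z**2 - 5/7*z**3 + 3*y**2 + 5/28*x*z + 2/7*y*z - 6*y + 1/7*z.
  leading term x*z**2: subtract (10/7*z)·k_3 from -5/21*x*z**2 - 5/7*z**3 + 3*y**2 + 5/28*x*z + 2/7*y*z - 6*y + 1/7*z → -5/7*z**3 + 3*y**2 + 5/28*x*z - 3/7*y*z - 6*y + 11/7*z
  leading term z**3: no divisor's leading term divides it; move -5/7*z**3 to the remainder.
  leading term y**2: no divisor's leading term divides it; move 3*y**2 to the remainder.
  leading term x*z: subtract (-15/14)·k_3 from 5/28*x*z - 3/7*y*z - 6*y + 11/7*z → -3/7*y*z - 153/28*y + 11/7*z - 15/14
  leading term y*z: no divisor's leading term divides it; move -3/7*y*z to the remainder.
  leading term y: no divisor's leading term divides it; move -153/28*y to the remainder.
  leading term z: no divisor's leading term divides it; move 11/7*z to the remainder.
  leading term 1: no divisor's leading term divides it; move -15/14 to the remainder.
  remainder -5/7*z**3 + 3*y**2 - 3/7*y*z - 153/28*y + 11/7*z - 15/14 ≠ 0; add k_4 = -5/7*z**3 + 3*y**2 - 3/7*y*z - 153/28*y + 11/7*z - 15/14 to the basis.

The other S-polynomials (S(h_2,k_3), S(h_1,k_4), S(h_2,k_4), S(k_3,k_4)) all reduce to 0 modulo the current basis, so we have a Gröbner basis.
Inter-reduce: drop elements whose leading term is divisible by another's, tail-reduce, and make monic.
Reduced Gröbner basis: {z**3 - 21/5*y**2 + 3/5*y*z + 153/20*y - 11/5*z + 3/2, x*y - 5/7*z**2 + 5/28*x - 3/7*y + 11/7, x*z - 3*y + 6}.

The two bases agree; hence the ideals are identical.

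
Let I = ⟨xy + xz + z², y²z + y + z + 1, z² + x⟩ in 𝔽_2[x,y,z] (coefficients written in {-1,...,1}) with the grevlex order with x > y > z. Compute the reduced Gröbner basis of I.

G = {x² + yz + z, xy + x + y + 1, y² + yz + z + 1, xz + y + 1, z² + x}

This is the nonlinear analogue of row-reducing a linear system.

f_1 = xy + xz + z², LT = xy.
f_2 = y²z + y + z + 1, LT = y²z.
f_3 = z² + x, LT = z².

S(f_1,f_2): lcm = xy²z. S = xyz² + yz³ + xy + xz + x.
  leading term xyz²: subtract (z²)·f_1 from xyz² + yz³ + xy + xz + x → xz³ + yz³ + z⁴ + xy + xz + x
  leading term xz³: subtract (xz)·f_3 from xz³ + yz³ + z⁴ + xy + xz + x → yz³ + z⁴ + x²z + xy + xz + x
  leading term yz³: subtract (yz)·f_3 from yz³ + z⁴ + x²z + xy + xz + x → z⁴ + x²z + xyz + xy + xz + x
  leading term z⁴: subtract (z²)·f_3 from z⁴ + x²z + xyz + xy + xz + x → x²z + xyz + xz² + xy + xz + x
  leading term x²z: no divisor's leading term divides it; move x²z to the remainder.
  leading term xyz: subtract (z)·f_1 from xyz + xz² + xy + xz + x → z³ + xy + xz + x
  leading term z³: subtract (z)·f_3 from z³ + xy + xz + x → xy + x
  leading term xy: subtract (1)·f_1 from xy + x → xz + z² + x
  leading term xz: no divisor's leading term divides it; move xz to the remainder.
  leading term z²: subtract (1)·f_3 from z² + x → 0
  remainder x²z + xz ≠ 0; add g_4 = x²z + xz to the basis.

S(f_2,f_3): lcm = y²z². S = xy² + yz + z² + z.
  leading term xy²: subtract (y)·f_1 from xy² + yz + z² + z → xyz + yz² + yz + z² + z
  leading term xyz: subtract (z)·f_1 from xyz + yz² + yz + z² + z → xz² + yz² + z³ + yz + z² + z
  leading term xz²: subtract (x)·f_3 from xz² + yz² + z³ + yz + z² + z → yz² + z³ + x² + yz + z² + z
  leading term yz²: subtract (y)·f_3 from yz² + z³ + x² + yz + z² + z → z³ + x² + xy + yz + z² + z
  leading term z³: subtract (z)·f_3 from z³ + x² + xy + yz + z² + z → x² + xy + xz + yz + z² + z
  leading term x²: no divisor's leading term divides it; move x² to the remainder.
  leading term xy: subtract (1)·f_1 from xy + xz + yz + z² + z → yz + z
  leading term yz: no divisor's leading term divides it; move yz to the remainder.
  leading term z: no divisor's leading term divides it; move z to the remainder.
  remainder x² + yz + z ≠ 0; add g_5 = x² + yz + z to the basis.

S(f_1,g_5): lcm = x²y. S = x²z + y²z + xz² + yz.
  leading term x²z: subtract (1)·g_4 from x²z + y²z + xz² + yz → y²z + xz² + xz + yz
  leading term y²z: subtract (1)·f_2 from y²z + xz² + xz + yz → xz² + xz + yz + y + z + 1
  leading term xz²: subtract (x)·f_3 from xz² + xz + yz + y + z + 1 → x² + xz + yz + y + z + 1
  leading term x²: subtract (1)·g_5 from x² + xz + yz + y + z + 1 → xz + y + 1
  leading term xz: no divisor's leading term divides it; move xz to the remainder.
  leading term y: no divisor's leading term divides it; move y to the remainder.
  leading term 1: no divisor's leading term divides it; move 1 to the remainder.
  remainder xz + y + 1 ≠ 0; add g_6 = xz + y + 1 to the basis.

S(f_1,g_6): lcm = xyz. S = xz² + z³ + y² + y.
  leading term xz²: subtract (x)·f_3 from xz² + z³ + y² + y → z³ + x² + y² + y
  leading term z³: subtract (z)·f_3 from z³ + x² + y² + y → x² + y² + xz + y
  leading term x²: subtract (1)·g_5 from x² + y² + xz + y → y² + xz + yz + y + z
  leading term y²: no divisor's leading term divides it; move y² to the remainder.
  leading term xz: subtract (1)·g_6 from xz + yz + y + z → yz + z + 1
  leading term yz: no divisor's leading term divides it; move yz to the remainder.
  leading term z: no divisor's leading term divides it; move z to the remainder.
  leading term 1: no divisor's leading term divides it; move 1 to the remainder.
  remainder y² + yz + z + 1 ≠ 0; add g_7 = y² + yz + z + 1 to the basis.

The other S-polynomials (S(f_1,f_3), S(f_1,g_4), S(f_2,g_4), S(f_3,g_4), S(f_2,g_5), S(f_3,g_5), S(g_4,g_5), S(f_2,g_6), S(f_3,g_6), S(g_4,g_6), S(g_5,g_6), S(f_1,g_7), S(f_2,g_7), S(f_3,g_7), S(g_4,g_7), S(g_5,g_7), S(g_6,g_7)) all reduce to 0 modulo the current basis, so we have a Gröbner basis.
Inter-reduce: drop elements whose leading term is divisible by another's, tail-reduce, and make monic.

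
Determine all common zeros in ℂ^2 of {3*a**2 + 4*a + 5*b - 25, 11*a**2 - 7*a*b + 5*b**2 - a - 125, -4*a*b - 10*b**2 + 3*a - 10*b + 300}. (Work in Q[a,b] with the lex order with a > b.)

{(0, 5)}

Compute a lex Gröbner basis by Buchberger's algorithm.
f_1 = 3*a**2 + 4*a + 5*b - 25, LT = a**2.
f_2 = 11*a**2 - 7*a*b - a + 5*b**2 - 125, LT = a**2.
f_3 = -4*a*b + 3*a - 10*b**2 - 10*b + 300, LT = a*b.

S(f_1,f_2): lcm = a**2. S = 7/11*a*b + 47/33*a - 5/11*b**2 + 5/3*b + 100/33.
  leading term a*b: subtract (-7/44)·f_3 from 7/11*a*b + 47/33*a - 5/11*b**2 + 5/3*b + 100/33 → 251/132*a - 45/22*b**2 + 5/66*b + 1675/33
  leading term a: no divisor's leading term divides it; move 251/132*a to the remainder.
  leading term b**2: no divisor's leading term divides it; move -45/22*b**2 to the remainder.
  leading term b: no divisor's leading term divides it; move 5/66*b to the remainder.
  leading term 1: no divisor's leading term divides it; move 1675/33 to the remainder.
  remainder 251/132*a - 45/22*b**2 + 5/66*b + 1675/33 ≠ 0; add h_4 = 251/132*a - 45/22*b**2 + 5/66*b + 1675/33 to the basis.

S(f_1,f_3): lcm = a**2*b. S = 3/4*a**2 - 5/2*a*b**2 - 7/6*a*b + 75*a + 5/3*b**2 - 25/3*b.
  leading term a**2: subtract (1/4)·f_1 from 3/4*a**2 - 5/2*a*b**2 - 7/6*a*b + 75*a + 5/3*b**2 - 25/3*b → -5/2*a*b**2 - 7/6*a*b + 74*a + 5/3*b**2 - 115/12*b + 25/4
  leading term a*b**2: subtract (5/8*b)·f_3 from -5/2*a*b**2 - 7/6*a*b + 74*a + 5/3*b**2 - 115/12*b + 25/4 → -73/24*a*b + 74*a + 25/4*b**3 + 95/12*b**2 - 2365/12*b + 25/4
  leading term a*b: subtract (73/96)·f_3 from -73/24*a*b + 74*a + 25/4*b**3 + 95/12*b**2 - 2365/12*b + 25/4 → 2295/32*a + 25/4*b**3 + 745/48*b**2 - 9095/48*b - 1775/8
  leading term a: subtract (75735/2008)·h_4 from 2295/32*a + 25/4*b**3 + 745/48*b**2 - 9095/48*b - 1775/8 → 25/4*b**3 + 558235/6024*b**2 - 1158635/6024*b - 2144825/1004
  leading term b**3: no divisor's leading term divides it; move 25/4*b**3 to the remainder.
  leading term b**2: no divisor's leading term divides it; move 558235/6024*b**2 to the remainder.
  leading term b: no divisor's leading term divides it; move -1158635/6024*b to the remainder.
  leading term 1: no divisor's leading term divides it; move -2144825/1004 to the remainder.
  remainder 25/4*b**3 + 558235/6024*b**2 - 1158635/6024*b - 2144825/1004 ≠ 0; add h_5 = 25/4*b**3 + 558235/6024*b**2 - 1158635/6024*b - 2144825/1004 to the basis.

S(f_2,f_3): lcm = a**2*b. S = 3/4*a**2 - 69/22*a*b**2 - 57/22*a*b + 75*a + 5/11*b**3 - 125/11*b.
  leading term a**2: subtract (1/4)·f_1 from 3/4*a**2 - 69/22*a*b**2 - 57/22*a*b + 75*a + 5/11*b**3 - 125/11*b → -69/22*a*b**2 - 57/22*a*b + 74*a + 5/11*b**3 - 555/44*b + 25/4
  leading term a*b**2: subtract (69/88*b)·f_3 from -69/22*a*b**2 - 57/22*a*b + 74*a + 5/11*b**3 - 555/44*b + 25/4 → -435/88*a*b + 74*a + 365/44*b**3 + 345/44*b**2 - 10905/44*b + 25/4
  leading term a*b: subtract (435/352)·f_3 from -435/88*a*b + 74*a + 365/44*b**3 + 345/44*b**2 - 10905/44*b + 25/4 → 24743/352*a + 365/44*b**3 + 3555/176*b**2 - 41445/176*b - 32075/88
  leading term a: subtract (74229/2008)·h_4 from 24743/352*a + 365/44*b**3 + 3555/176*b**2 - 41445/176*b - 32075/88 → 365/44*b**3 + 2116305/22088*b**2 - 5263205/22088*b - 24747675/11044
  leading term b**3: subtract (73/55)·h_5 from 365/44*b**3 + 2116305/22088*b**2 - 5263205/22088*b - 24747675/11044 → -40939/1506*b**2 + 140807/8283*b + 3283385/5522
  leading term b**2: no divisor's leading term divides it; move -40939/1506*b**2 to the remainder.
  leading term b: no divisor's leading term divides it; move 140807/8283*b to the remainder.
  leading term 1: no divisor's leading term divides it; move 3283385/5522 to the remainder.
  remainder -40939/1506*b**2 + 140807/8283*b + 3283385/5522 ≠ 0; add h_6 = -40939/1506*b**2 + 140807/8283*b + 3283385/5522 to the basis.

S(f_1,h_4): lcm = a**2. S = 270/251*a*b**2 - 10/251*a*b - 19096/753*a + 5/3*b - 25/3.
  leading term a*b**2: subtract (-135/502*b)·f_3 from 270/251*a*b**2 - 10/251*a*b - 19096/753*a + 5/3*b - 25/3 → 385/502*a*b - 19096/753*a - 675/251*b**3 - 675/251*b**2 + 62005/753*b - 25/3
  leading term a*b: subtract (-385/2008)·f_3 from 385/502*a*b - 19096/753*a - 675/251*b**3 - 675/251*b**2 + 62005/753*b - 25/3 → -149303/6024*a - 675/251*b**3 - 4625/1004*b**2 + 242245/3012*b + 74075/1506
  leading term a: subtract (-1642333/126002)·h_4 from -149303/6024*a - 675/251*b**3 - 4625/1004*b**2 + 242245/3012*b + 74075/1506 → -675/251*b**3 - 3939755/126002*b**2 + 10258335/126002*b + 44779225/63001
  leading term b**3: subtract (-108/251)·h_5 from -675/251*b**3 - 3939755/126002*b**2 + 10258335/126002*b + 44779225/63001 → 542180/63001*b**2 - 84690/63001*b - 13131050/63001
  leading term b**2: subtract (-3253080/10275689)·h_6 from 542180/63001*b**2 - 84690/63001*b - 13131050/63001 → 456363010/113032579*b - 2281815050/113032579
  leading term b: no divisor's leading term divides it; move 456363010/113032579*b to the remainder.
  leading term 1: no divisor's leading term divides it; move -2281815050/113032579 to the remainder.
  remainder 456363010/113032579*b - 2281815050/113032579 ≠ 0; add h_7 = 456363010/113032579*b - 2281815050/113032579 to the basis.

The other S-polynomials (S(f_2,h_4), S(f_3,h_4), S(f_1,h_5), S(f_2,h_5), S(f_3,h_5), S(h_4,h_5), S(f_1,h_6), S(f_2,h_6), S(f_3,h_6), S(h_4,h_6), S(h_5,h_6), S(f_1,h_7), S(f_2,h_7), S(f_3,h_7), S(h_4,h_7), S(h_5,h_7), S(h_6,h_7)) all reduce to 0 modulo the current basis, so we have a Gröbner basis.
Inter-reduce: drop elements whose leading term is divisible by another's, tail-reduce, and make monic.
Reduced Gröbner basis: {a, b - 5}.

A lex Gröbner basis eliminates variables successively. Here b - 5 depends only on b, with roots {5}; lifting each root through the earlier basis elements recovers the full solutions.
  b = 5: the earlier basis element becomes a = 0, giving a = 0 — point (0, 5).
Each listed point satisfies every original equation (direct substitution).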